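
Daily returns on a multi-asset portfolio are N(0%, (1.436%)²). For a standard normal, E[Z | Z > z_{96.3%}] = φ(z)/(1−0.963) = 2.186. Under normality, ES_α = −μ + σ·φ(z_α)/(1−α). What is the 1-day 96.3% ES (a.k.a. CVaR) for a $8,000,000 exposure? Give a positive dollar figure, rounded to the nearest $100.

ES = 1.436% × 2.186 = 3.139%.
On $8,000,000: 0.03139 × $8,000,000 = $251,120.

$251,100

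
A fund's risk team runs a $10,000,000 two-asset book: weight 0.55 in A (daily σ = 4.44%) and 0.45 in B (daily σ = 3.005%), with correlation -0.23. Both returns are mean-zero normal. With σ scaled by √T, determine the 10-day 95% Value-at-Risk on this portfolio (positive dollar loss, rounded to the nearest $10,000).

$1,300,000

σ_p = √(0.55²·4.44² + 0.45²·3.005² + 2·-0.23·0.55·0.45·4.44·3.005) = 2.505%.
σ_{10d} = 2.505% × √10 = 7.922%.
z(95%) = 1.645.
VaR = 1.645 × 7.922% = 13.032%; on $10,000,000 that is $1,303,200.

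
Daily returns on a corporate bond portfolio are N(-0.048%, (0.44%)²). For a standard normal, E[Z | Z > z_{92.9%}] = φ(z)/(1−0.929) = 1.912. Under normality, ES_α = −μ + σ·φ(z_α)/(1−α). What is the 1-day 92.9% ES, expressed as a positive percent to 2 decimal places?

0.89%

ES = −(-0.048%) + 0.44% × 1.912 = 0.889%.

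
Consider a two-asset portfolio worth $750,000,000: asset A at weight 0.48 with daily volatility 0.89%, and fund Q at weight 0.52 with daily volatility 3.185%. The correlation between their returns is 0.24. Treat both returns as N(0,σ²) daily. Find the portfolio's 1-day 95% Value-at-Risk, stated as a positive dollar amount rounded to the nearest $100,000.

σ_p² = 0.48²·0.89² + 0.52²·3.185² + 2·0.24·0.48·0.52·0.89·3.185 = 3.2651 (%²).
σ_p = √3.2651 = 1.807%.
At 95%, z = 1.645.
VaR = 1.645 × 1.807% = 2.973%; on $750,000,000 that is $22,297,500.

$22,300,000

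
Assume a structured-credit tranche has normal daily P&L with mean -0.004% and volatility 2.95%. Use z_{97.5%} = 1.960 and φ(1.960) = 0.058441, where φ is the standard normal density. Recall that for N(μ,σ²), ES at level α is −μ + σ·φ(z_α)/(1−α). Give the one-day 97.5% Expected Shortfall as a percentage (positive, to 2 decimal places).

Tail multiplier: φ(z)/(1−α) = 0.058441 / 0.025 = 2.338.
ES = −(-0.004%) + 2.95% × 2.338 = 6.901%.

6.90%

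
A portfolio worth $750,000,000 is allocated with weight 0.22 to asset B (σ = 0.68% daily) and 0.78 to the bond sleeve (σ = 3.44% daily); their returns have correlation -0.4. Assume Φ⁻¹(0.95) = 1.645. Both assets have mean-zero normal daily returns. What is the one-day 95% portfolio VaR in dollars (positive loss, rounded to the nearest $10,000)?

$32,410,000

σ_p² = 0.22²·0.68² + 0.78²·3.44² + 2·-0.4·0.22·0.78·0.68·3.44 = 6.9008 (%²).
σ_p = √6.9008 = 2.627%.
VaR = 1.645 × 2.627% = 4.321%; on $750,000,000 that is $32,407,500.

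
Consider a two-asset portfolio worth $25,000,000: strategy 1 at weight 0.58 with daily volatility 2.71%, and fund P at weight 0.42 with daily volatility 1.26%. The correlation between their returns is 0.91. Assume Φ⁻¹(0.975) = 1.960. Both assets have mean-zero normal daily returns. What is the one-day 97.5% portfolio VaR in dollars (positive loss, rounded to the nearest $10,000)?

σ_p² = 0.58²·2.71² + 0.42²·1.26² + 2·0.91·0.58·0.42·2.71·1.26 = 4.2645 (%²).
σ_p = √4.2645 = 2.065%.
VaR = 1.960 × 2.065% = 4.047%; on $25,000,000 that is $1,011,750.

$1,010,000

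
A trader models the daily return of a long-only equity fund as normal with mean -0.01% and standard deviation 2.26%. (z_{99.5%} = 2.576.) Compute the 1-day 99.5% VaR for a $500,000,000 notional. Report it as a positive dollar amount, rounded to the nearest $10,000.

VaR = −μ + z·σ = −(-0.01%) + 2.576 × 2.26% = 5.832%.
On $500,000,000: 0.05832 × $500,000,000 = $29,160,000.

$29,160,000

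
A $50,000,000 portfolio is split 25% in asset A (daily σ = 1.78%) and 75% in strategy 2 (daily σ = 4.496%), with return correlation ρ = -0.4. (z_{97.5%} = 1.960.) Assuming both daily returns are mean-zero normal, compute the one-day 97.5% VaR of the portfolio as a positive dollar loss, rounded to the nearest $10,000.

$3,160,000

σ_p² = 0.25²·1.78² + 0.75²·4.496² + 2·-0.4·0.25·0.75·1.78·4.496 = 10.3680 (%²).
σ_p = √10.3680 = 3.220%.
VaR = 1.960 × 3.220% = 6.311%; on $50,000,000 that is $3,155,500.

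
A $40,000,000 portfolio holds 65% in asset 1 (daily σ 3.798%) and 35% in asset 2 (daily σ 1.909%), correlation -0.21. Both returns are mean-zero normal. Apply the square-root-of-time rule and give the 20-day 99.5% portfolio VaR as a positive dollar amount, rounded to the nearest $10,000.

$11,140,000

σ_p = √(0.65²·3.798² + 0.35²·1.909² + 2·-0.21·0.65·0.35·3.798·1.909) = 2.418%.
σ_{20d} = 2.418% × √20 = 10.814%.
z(99.5%) = 2.576.
VaR = 2.576 × 10.814% = 27.857%; on $40,000,000 that is $11,142,800.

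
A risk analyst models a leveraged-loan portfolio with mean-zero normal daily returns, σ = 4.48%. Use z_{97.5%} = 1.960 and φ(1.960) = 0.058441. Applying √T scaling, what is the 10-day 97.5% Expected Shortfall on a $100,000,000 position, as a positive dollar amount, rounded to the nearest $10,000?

σ_{10d} = 4.48% × √10 = 14.167%.
ES multiplier = φ(z)/(1−α) = 0.058441/0.025 = 2.338.
ES = 14.167% × 2.338 = 33.122%; on $100,000,000: $33,122,000.

$33,120,000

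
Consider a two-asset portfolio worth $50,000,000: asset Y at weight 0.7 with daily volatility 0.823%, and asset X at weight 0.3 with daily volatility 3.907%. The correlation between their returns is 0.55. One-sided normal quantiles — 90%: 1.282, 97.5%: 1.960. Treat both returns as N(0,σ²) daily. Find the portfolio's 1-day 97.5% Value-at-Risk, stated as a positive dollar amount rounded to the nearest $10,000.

$1,530,000

σ_p² = 0.7²·0.823² + 0.3²·3.907² + 2·0.55·0.7·0.3·0.823·3.907 = 2.4485 (%²).
σ_p = √2.4485 = 1.565%.
VaR = 1.960 × 1.565% = 3.067%; on $50,000,000 that is $1,533,500.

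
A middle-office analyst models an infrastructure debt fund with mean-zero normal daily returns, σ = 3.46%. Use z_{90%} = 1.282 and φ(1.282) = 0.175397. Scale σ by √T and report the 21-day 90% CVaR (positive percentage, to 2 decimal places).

σ_{21d} = 3.46% × √21 = 15.856%.
ES multiplier = φ(z)/(1−α) = 0.175397/0.1 = 1.754.
ES = 15.856% × 1.754 = 27.811%.

27.81%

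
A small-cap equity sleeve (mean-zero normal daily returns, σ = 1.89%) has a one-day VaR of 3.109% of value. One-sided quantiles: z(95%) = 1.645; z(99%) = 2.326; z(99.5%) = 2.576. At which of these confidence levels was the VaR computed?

95%

Implied z = VaR/σ = 3.109 / 1.89 = 1.645.
This matches z(95%) = 1.645.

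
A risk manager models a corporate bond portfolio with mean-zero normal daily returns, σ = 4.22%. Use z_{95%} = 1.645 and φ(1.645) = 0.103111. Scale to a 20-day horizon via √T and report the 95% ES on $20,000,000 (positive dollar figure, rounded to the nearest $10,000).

$7,780,000

σ_{20d} = 4.22% × √20 = 18.872%.
ES multiplier = φ(z)/(1−α) = 0.103111/0.05 = 2.062.
ES = 18.872% × 2.062 = 38.914%; on $20,000,000: $7,782,800.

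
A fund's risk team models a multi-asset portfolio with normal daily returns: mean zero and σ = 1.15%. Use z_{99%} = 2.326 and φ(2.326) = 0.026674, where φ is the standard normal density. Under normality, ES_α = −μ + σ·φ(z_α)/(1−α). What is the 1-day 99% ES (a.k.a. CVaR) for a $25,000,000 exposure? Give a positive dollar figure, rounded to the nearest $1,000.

Tail multiplier: φ(z)/(1−α) = 0.026674 / 0.01 = 2.667.
ES = 1.15% × 2.667 = 3.067%.
On $25,000,000: 0.03067 × $25,000,000 = $766,750.

$767,000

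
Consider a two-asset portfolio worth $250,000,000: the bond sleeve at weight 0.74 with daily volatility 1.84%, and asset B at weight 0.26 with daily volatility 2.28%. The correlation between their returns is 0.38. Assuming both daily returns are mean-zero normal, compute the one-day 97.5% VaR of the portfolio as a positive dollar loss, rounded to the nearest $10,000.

σ_p² = 0.74²·1.84² + 0.26²·2.28² + 2·0.38·0.74·0.26·1.84·2.28 = 2.8188 (%²).
σ_p = √2.8188 = 1.679%.
At 97.5%, z = 1.960.
VaR = 1.960 × 1.679% = 3.291%; on $250,000,000 that is $8,227,500.

$8,230,000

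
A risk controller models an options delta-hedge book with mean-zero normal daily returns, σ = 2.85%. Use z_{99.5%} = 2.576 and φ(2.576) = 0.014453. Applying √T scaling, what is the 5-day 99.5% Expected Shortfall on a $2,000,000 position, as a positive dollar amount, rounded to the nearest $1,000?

$368,000

σ_{5d} = 2.85% × √5 = 6.373%.
ES multiplier = φ(z)/(1−α) = 0.014453/0.005 = 2.891.
ES = 6.373% × 2.891 = 18.424%; on $2,000,000: $368,480.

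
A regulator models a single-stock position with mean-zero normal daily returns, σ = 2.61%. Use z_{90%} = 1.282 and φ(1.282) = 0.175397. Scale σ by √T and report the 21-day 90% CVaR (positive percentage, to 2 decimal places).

20.98%

σ_{21d} = 2.61% × √21 = 11.961%.
ES multiplier = φ(z)/(1−α) = 0.175397/0.1 = 1.754.
ES = 11.961% × 1.754 = 20.980%.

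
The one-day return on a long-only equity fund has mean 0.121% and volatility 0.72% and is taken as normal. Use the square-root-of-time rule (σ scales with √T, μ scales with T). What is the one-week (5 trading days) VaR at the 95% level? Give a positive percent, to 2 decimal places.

2.04%

At 95%, z = 1.645.
σ_{5d} = 0.72% × √5 = 1.610%; μ_{5d} = 5 × 0.121% = 0.605%.
VaR = −(0.605%) + 1.645 × 1.610% = 2.043%.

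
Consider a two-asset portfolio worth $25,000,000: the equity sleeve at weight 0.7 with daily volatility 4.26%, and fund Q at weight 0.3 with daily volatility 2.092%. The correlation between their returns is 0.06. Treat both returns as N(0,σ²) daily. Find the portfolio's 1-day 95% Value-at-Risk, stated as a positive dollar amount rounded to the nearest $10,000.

$1,270,000

σ_p² = 0.7²·4.26² + 0.3²·2.092² + 2·0.06·0.7·0.3·4.26·2.092 = 9.5108 (%²).
σ_p = √9.5108 = 3.084%.
At 95%, z = 1.645.
VaR = 1.645 × 3.084% = 5.073%; on $25,000,000 that is $1,268,250.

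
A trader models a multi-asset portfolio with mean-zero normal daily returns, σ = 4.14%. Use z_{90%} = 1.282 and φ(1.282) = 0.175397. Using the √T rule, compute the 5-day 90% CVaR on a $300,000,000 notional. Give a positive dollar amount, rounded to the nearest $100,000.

$48,700,000

σ_{5d} = 4.14% × √5 = 9.257%.
ES multiplier = φ(z)/(1−α) = 0.175397/0.1 = 1.754.
ES = 9.257% × 1.754 = 16.237%; on $300,000,000: $48,711,000.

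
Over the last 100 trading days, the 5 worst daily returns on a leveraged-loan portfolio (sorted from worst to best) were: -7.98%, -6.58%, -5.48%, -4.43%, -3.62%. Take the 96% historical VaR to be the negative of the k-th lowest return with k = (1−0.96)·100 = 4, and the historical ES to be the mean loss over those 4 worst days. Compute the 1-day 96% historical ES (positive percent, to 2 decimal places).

The 4 worst returns sum to -24.47%.
ES = −(-24.47%) / 4 = 6.1175% ≈ 6.12%.

6.12%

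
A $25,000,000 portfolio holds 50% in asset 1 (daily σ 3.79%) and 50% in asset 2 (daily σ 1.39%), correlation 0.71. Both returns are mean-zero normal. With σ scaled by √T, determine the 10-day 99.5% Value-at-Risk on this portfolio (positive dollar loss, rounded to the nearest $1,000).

$4,965,000

σ_p = √(0.5²·3.79² + 0.5²·1.39² + 2·0.71·0.5·0.5·3.79·1.39) = 2.438%.
σ_{10d} = 2.438% × √10 = 7.710%.
z(99.5%) = 2.576.
VaR = 2.576 × 7.710% = 19.861%; on $25,000,000 that is $4,965,250.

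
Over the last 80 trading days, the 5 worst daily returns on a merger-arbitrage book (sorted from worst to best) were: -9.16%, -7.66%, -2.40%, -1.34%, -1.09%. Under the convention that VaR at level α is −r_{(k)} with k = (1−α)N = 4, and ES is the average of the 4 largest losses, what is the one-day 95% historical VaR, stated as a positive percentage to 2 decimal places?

1.34%

k = 4; the 4th lowest return is -1.34%, so VaR = 1.34%.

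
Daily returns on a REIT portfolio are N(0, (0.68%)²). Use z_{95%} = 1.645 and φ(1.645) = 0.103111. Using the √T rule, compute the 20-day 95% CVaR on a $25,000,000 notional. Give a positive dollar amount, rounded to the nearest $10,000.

σ_{20d} = 0.68% × √20 = 3.041%.
ES multiplier = φ(z)/(1−α) = 0.103111/0.05 = 2.062.
ES = 3.041% × 2.062 = 6.271%; on $25,000,000: $1,567,750.

$1,570,000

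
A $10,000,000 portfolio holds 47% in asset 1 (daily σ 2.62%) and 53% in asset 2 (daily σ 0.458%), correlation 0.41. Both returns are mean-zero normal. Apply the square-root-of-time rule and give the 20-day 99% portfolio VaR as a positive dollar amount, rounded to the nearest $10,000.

σ_p = √(0.47²·2.62² + 0.53²·0.458² + 2·0.41·0.47·0.53·2.62·0.458) = 1.349%.
σ_{20d} = 1.349% × √20 = 6.033%.
z(99%) = 2.326.
VaR = 2.326 × 6.033% = 14.033%; on $10,000,000 that is $1,403,300.

$1,400,000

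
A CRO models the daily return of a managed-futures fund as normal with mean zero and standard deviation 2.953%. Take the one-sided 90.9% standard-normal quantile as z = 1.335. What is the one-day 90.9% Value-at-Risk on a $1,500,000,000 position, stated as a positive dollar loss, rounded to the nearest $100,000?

$59,100,000

VaR = z·σ = 1.335 × 2.953% = 3.942%.
On $1,500,000,000: 0.03942 × $1,500,000,000 = $59,130,000.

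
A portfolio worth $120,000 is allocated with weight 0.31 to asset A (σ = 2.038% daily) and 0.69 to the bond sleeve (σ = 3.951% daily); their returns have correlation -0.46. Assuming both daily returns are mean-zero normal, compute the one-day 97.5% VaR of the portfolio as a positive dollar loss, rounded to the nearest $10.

σ_p² = 0.31²·2.038² + 0.69²·3.951² + 2·-0.46·0.31·0.69·2.038·3.951 = 6.2467 (%²).
σ_p = √6.2467 = 2.499%.
At 97.5%, z = 1.960.
VaR = 1.960 × 2.499% = 4.898%; on $120,000 that is $5,878.

$5,880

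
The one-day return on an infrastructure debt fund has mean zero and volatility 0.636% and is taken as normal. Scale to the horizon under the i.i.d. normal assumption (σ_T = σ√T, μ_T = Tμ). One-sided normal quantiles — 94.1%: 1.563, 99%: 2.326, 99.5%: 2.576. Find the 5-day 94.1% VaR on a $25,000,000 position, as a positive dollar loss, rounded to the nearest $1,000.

σ_{5d} = 0.636% × √5 = 1.422%.
VaR = 1.563 × 1.422% = 2.223%.
On $25,000,000: 0.02223 × $25,000,000 = $555,750.

$556,000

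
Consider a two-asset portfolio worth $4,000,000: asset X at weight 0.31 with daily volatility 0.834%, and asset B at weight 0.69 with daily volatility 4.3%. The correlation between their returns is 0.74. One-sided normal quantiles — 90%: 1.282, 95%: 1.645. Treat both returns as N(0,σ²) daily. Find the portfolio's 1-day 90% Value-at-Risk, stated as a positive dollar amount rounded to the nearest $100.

σ_p² = 0.31²·0.834² + 0.69²·4.3² + 2·0.74·0.31·0.69·0.834·4.3 = 10.0052 (%²).
σ_p = √10.0052 = 3.163%.
VaR = 1.282 × 3.163% = 4.055%; on $4,000,000 that is $162,200.

$162,200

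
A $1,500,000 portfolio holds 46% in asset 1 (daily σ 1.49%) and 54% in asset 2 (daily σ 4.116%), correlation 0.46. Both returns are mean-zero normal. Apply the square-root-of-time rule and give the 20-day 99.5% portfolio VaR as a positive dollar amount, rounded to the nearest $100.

$451,000

σ_p = √(0.46²·1.49² + 0.54²·4.116² + 2·0.46·0.46·0.54·1.49·4.116) = 2.610%.
σ_{20d} = 2.610% × √20 = 11.672%.
z(99.5%) = 2.576.
VaR = 2.576 × 11.672% = 30.067%; on $1,500,000 that is $451,005.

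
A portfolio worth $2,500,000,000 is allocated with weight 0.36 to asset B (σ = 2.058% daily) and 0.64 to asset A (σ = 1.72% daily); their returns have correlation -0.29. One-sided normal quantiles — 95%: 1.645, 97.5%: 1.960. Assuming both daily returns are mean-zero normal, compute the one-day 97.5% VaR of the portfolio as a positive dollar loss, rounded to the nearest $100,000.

$55,600,000

σ_p² = 0.36²·2.058² + 0.64²·1.72² + 2·-0.29·0.36·0.64·2.058·1.72 = 1.2876 (%²).
σ_p = √1.2876 = 1.135%.
VaR = 1.960 × 1.135% = 2.225%; on $2,500,000,000 that is $55,625,000.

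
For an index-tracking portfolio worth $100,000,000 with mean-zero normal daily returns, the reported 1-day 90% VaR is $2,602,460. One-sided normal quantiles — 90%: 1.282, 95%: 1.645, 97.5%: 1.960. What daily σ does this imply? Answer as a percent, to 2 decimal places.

2.03%

VaR as a fraction: $2,602,460 / $100,000,000 = 2.602%.
σ = VaR / z = 2.602% / 1.282 = 2.030%.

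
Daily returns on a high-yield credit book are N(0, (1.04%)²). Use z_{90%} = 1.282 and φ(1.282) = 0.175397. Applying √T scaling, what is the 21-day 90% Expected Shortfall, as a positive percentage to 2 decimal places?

8.36%

σ_{21d} = 1.04% × √21 = 4.766%.
ES multiplier = φ(z)/(1−α) = 0.175397/0.1 = 1.754.
ES = 4.766% × 1.754 = 8.360%.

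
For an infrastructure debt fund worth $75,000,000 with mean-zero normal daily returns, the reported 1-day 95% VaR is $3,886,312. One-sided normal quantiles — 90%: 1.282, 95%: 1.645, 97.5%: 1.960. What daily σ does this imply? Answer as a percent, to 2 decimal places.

VaR as a fraction: $3,886,312 / $75,000,000 = 5.182%.
σ = VaR / z = 5.182% / 1.645 = 3.150%.

3.15%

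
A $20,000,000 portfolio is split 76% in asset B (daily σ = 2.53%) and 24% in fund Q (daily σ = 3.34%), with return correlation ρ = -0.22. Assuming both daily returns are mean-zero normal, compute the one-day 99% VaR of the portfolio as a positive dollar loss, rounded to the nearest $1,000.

$890,000

σ_p² = 0.76²·2.53² + 0.24²·3.34² + 2·-0.22·0.76·0.24·2.53·3.34 = 3.6615 (%²).
σ_p = √3.6615 = 1.914%.
At 99%, z = 2.326.
VaR = 2.326 × 1.914% = 4.452%; on $20,000,000 that is $890,400.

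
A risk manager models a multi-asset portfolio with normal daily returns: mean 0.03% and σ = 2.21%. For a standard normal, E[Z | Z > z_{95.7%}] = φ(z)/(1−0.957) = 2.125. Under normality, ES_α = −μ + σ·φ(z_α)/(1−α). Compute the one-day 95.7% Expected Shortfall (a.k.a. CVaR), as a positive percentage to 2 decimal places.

ES = −(0.03%) + 2.21% × 2.125 = 4.666%.

4.67%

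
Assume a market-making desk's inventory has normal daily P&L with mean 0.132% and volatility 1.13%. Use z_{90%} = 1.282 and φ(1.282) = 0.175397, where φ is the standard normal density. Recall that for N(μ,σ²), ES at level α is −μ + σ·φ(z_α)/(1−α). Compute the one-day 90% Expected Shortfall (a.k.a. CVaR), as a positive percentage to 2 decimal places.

1.85%

Tail multiplier: φ(z)/(1−α) = 0.175397 / 0.1 = 1.754.
ES = −(0.132%) + 1.13% × 1.754 = 1.850%.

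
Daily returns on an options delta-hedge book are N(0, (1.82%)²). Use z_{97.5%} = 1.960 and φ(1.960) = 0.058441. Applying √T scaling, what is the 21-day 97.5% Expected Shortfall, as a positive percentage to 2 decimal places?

19.50%

σ_{21d} = 1.82% × √21 = 8.340%.
ES multiplier = φ(z)/(1−α) = 0.058441/0.025 = 2.338.
ES = 8.340% × 2.338 = 19.499%.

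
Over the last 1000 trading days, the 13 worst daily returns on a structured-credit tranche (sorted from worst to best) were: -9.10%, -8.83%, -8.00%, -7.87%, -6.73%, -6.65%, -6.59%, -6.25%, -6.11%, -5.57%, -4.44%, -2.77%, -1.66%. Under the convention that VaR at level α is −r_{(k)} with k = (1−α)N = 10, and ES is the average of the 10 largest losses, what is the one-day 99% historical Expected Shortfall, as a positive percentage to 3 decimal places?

7.170%

The 10 worst returns sum to -71.70%.
ES = −(-71.70%) / 10 = 7.17% ≈ 7.170%.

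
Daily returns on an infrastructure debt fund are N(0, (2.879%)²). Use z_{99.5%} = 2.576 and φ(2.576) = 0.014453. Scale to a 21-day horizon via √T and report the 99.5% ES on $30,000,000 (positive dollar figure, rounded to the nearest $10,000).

σ_{21d} = 2.879% × √21 = 13.193%.
ES multiplier = φ(z)/(1−α) = 0.014453/0.005 = 2.891.
ES = 13.193% × 2.891 = 38.141%; on $30,000,000: $11,442,300.

$11,440,000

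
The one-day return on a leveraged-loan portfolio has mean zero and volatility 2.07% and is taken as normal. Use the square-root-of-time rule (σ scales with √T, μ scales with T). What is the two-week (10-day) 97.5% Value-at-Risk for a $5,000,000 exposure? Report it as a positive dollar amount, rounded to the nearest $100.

$641,500

At 97.5%, z = 1.960.
σ_{10d} = 2.07% × √10 = 6.546%.
VaR = 1.960 × 6.546% = 12.830%.
On $5,000,000: 0.12830 × $5,000,000 = $641,500.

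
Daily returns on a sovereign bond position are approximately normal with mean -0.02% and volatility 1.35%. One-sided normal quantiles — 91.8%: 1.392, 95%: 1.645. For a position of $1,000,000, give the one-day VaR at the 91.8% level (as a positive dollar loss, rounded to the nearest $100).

VaR = −μ + z·σ = −(-0.02%) + 1.392 × 1.35% = 1.899%.
On $1,000,000: 0.01899 × $1,000,000 = $18,990.

$19,000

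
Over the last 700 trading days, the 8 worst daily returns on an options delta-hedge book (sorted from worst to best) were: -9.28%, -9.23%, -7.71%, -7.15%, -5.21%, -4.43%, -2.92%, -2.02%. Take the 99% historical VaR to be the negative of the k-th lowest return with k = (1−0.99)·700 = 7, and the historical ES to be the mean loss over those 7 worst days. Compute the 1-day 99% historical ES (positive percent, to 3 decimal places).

The 7 worst returns sum to -45.93%.
ES = −(-45.93%) / 7 = 6.5614…% ≈ 6.561%.

6.561%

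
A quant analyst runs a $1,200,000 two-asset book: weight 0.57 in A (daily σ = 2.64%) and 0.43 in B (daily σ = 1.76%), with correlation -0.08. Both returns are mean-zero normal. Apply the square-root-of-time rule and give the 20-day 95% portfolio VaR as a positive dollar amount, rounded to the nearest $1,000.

σ_p = √(0.57²·2.64² + 0.43²·1.76² + 2·-0.08·0.57·0.43·2.64·1.76) = 1.629%.
σ_{20d} = 1.629% × √20 = 7.285%.
z(95%) = 1.645.
VaR = 1.645 × 7.285% = 11.984%; on $1,200,000 that is $143,808.

$144,000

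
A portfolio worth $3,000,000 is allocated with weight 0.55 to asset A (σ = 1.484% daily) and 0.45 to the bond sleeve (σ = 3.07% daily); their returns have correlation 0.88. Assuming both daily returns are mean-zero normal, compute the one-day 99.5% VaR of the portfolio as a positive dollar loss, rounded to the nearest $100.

$165,000

σ_p² = 0.55²·1.484² + 0.45²·3.07² + 2·0.88·0.55·0.45·1.484·3.07 = 4.5593 (%²).
σ_p = √4.5593 = 2.135%.
At 99.5%, z = 2.576.
VaR = 2.576 × 2.135% = 5.500%; on $3,000,000 that is $165,000.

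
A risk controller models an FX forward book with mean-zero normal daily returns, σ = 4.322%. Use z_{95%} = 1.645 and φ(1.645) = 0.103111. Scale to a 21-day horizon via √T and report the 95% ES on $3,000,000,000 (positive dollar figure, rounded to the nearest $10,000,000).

σ_{21d} = 4.322% × √21 = 19.806%.
ES multiplier = φ(z)/(1−α) = 0.103111/0.05 = 2.062.
ES = 19.806% × 2.062 = 40.840%; on $3,000,000,000: $1,225,200,000.

$1,230,000,000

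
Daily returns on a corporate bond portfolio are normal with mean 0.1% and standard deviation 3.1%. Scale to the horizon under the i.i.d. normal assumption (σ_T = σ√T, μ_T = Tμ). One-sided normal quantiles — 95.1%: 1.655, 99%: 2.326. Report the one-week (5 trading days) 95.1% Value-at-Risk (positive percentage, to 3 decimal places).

10.972%

σ_{5d} = 3.1% × √5 = 6.932%; μ_{5d} = 5 × 0.1% = 0.500%.
VaR = −(0.500%) + 1.655 × 6.932% = 10.972%.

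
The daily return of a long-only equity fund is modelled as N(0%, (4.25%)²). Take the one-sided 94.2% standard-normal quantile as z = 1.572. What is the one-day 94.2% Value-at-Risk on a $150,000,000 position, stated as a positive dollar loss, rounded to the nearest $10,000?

$10,020,000

VaR = z·σ = 1.572 × 4.25% = 6.681%.
On $150,000,000: 0.06681 × $150,000,000 = $10,021,500.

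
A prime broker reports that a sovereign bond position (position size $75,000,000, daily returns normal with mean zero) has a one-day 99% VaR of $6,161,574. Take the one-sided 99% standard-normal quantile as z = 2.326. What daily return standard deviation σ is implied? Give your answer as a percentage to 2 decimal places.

VaR as a fraction: $6,161,574 / $75,000,000 = 8.215%.
σ = VaR / z = 8.215% / 2.326 = 3.532%.

3.53%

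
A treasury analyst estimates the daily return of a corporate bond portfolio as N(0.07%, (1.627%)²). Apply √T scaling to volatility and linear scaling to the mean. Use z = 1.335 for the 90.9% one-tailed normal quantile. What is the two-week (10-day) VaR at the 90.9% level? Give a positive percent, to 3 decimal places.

σ_{10d} = 1.627% × √10 = 5.145%; μ_{10d} = 10 × 0.07% = 0.700%.
VaR = −(0.700%) + 1.335 × 5.145% = 6.169%.

6.169%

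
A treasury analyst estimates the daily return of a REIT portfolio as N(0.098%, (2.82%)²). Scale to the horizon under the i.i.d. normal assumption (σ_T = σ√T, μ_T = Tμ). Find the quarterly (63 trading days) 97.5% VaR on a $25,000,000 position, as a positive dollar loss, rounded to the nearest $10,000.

At 97.5%, z = 1.960.
σ_{63d} = 2.82% × √63 = 22.383%; μ_{63d} = 63 × 0.098% = 6.174%.
VaR = −(6.174%) + 1.960 × 22.383% = 37.697%.
On $25,000,000: 0.37697 × $25,000,000 = $9,424,250.

$9,420,000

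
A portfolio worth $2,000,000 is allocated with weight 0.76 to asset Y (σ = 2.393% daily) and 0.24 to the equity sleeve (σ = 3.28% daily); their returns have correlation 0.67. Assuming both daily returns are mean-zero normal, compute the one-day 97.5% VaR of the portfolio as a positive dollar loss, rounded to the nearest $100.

$94,800

σ_p² = 0.76²·2.393² + 0.24²·3.28² + 2·0.67·0.76·0.24·2.393·3.28 = 5.8457 (%²).
σ_p = √5.8457 = 2.418%.
At 97.5%, z = 1.960.
VaR = 1.960 × 2.418% = 4.739%; on $2,000,000 that is $94,780.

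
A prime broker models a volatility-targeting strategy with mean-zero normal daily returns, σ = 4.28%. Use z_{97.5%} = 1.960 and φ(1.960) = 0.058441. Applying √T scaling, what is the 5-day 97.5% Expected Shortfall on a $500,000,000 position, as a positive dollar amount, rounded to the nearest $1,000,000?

$112,000,000

σ_{5d} = 4.28% × √5 = 9.570%.
ES multiplier = φ(z)/(1−α) = 0.058441/0.025 = 2.338.
ES = 9.570% × 2.338 = 22.375%; on $500,000,000: $111,875,000.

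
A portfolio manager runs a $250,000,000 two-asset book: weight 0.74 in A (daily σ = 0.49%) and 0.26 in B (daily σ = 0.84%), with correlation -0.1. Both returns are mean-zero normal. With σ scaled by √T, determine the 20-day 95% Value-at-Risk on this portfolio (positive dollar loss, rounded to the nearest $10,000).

$7,430,000

σ_p = √(0.74²·0.49² + 0.26²·0.84² + 2·-0.1·0.74·0.26·0.49·0.84) = 0.404%.
σ_{20d} = 0.404% × √20 = 1.807%.
z(95%) = 1.645.
VaR = 1.645 × 1.807% = 2.973%; on $250,000,000 that is $7,432,500.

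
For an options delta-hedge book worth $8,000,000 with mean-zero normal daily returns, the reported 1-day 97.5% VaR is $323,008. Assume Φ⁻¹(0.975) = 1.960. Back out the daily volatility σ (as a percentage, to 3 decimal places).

VaR as a fraction: $323,008 / $8,000,000 = 4.038%.
σ = VaR / z = 4.038% / 1.960 = 2.060%.

2.060%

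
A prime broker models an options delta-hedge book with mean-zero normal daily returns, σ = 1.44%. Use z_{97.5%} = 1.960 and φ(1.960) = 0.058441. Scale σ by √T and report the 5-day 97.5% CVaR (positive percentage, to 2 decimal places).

7.53%

σ_{5d} = 1.44% × √5 = 3.220%.
ES multiplier = φ(z)/(1−α) = 0.058441/0.025 = 2.338.
ES = 3.220% × 2.338 = 7.528%.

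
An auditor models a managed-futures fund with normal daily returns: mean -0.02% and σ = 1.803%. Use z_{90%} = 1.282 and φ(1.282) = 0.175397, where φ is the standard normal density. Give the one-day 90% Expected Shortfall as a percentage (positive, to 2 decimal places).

Tail multiplier: φ(z)/(1−α) = 0.175397 / 0.1 = 1.754.
ES = −(-0.02%) + 1.803% × 1.754 = 3.182%.

3.18%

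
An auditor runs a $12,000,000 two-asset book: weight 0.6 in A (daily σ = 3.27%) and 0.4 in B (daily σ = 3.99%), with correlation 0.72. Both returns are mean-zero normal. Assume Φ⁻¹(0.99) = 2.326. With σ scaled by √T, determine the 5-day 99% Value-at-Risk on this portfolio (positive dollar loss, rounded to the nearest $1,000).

$2,061,000

σ_p = √(0.6²·3.27² + 0.4²·3.99² + 2·0.72·0.6·0.4·3.27·3.99) = 3.302%.
σ_{5d} = 3.302% × √5 = 7.383%.
VaR = 2.326 × 7.383% = 17.173%; on $12,000,000 that is $2,060,760.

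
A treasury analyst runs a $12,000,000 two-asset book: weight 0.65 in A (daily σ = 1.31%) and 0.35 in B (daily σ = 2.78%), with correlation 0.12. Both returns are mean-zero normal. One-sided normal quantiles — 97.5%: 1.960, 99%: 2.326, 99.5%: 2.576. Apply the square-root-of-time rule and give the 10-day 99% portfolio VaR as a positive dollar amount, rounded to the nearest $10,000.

$1,210,000

σ_p = √(0.65²·1.31² + 0.35²·2.78² + 2·0.12·0.65·0.35·1.31·2.78) = 1.368%.
σ_{10d} = 1.368% × √10 = 4.326%.
VaR = 2.326 × 4.326% = 10.062%; on $12,000,000 that is $1,207,440.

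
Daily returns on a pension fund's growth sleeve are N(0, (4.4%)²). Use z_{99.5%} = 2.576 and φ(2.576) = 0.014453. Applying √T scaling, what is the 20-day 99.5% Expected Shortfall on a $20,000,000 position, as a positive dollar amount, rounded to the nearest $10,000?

$11,380,000

σ_{20d} = 4.4% × √20 = 19.677%.
ES multiplier = φ(z)/(1−α) = 0.014453/0.005 = 2.891.
ES = 19.677% × 2.891 = 56.886%; on $20,000,000: $11,377,200.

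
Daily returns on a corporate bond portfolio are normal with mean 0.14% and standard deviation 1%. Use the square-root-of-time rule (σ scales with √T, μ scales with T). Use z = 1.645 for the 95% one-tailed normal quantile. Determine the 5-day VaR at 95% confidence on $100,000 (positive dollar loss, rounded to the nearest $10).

$2,980

σ_{5d} = 1% × √5 = 2.236%; μ_{5d} = 5 × 0.14% = 0.700%.
VaR = −(0.700%) + 1.645 × 2.236% = 2.978%.
On $100,000: 0.02978 × $100,000 = $2,978.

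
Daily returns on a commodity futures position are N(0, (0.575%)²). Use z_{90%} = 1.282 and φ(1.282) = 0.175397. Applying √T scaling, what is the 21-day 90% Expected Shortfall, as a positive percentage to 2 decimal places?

4.62%

σ_{21d} = 0.575% × √21 = 2.635%.
ES multiplier = φ(z)/(1−α) = 0.175397/0.1 = 1.754.
ES = 2.635% × 1.754 = 4.622%.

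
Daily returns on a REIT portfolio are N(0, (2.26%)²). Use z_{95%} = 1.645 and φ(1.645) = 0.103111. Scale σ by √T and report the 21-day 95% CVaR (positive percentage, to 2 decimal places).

σ_{21d} = 2.26% × √21 = 10.357%.
ES multiplier = φ(z)/(1−α) = 0.103111/0.05 = 2.062.
ES = 10.357% × 2.062 = 21.356%.

21.36%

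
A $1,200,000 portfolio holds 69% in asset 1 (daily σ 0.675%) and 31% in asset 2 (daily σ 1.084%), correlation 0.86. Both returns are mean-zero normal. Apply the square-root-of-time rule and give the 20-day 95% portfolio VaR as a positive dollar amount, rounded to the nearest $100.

σ_p = √(0.69²·0.675² + 0.31²·1.084² + 2·0.86·0.69·0.31·0.675·1.084) = 0.774%.
σ_{20d} = 0.774% × √20 = 3.461%.
z(95%) = 1.645.
VaR = 1.645 × 3.461% = 5.693%; on $1,200,000 that is $68,316.

$68,300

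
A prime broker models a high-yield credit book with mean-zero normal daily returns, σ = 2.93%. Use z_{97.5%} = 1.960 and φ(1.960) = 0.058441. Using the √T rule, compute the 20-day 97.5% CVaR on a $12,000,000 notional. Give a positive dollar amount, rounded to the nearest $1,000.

σ_{20d} = 2.93% × √20 = 13.103%.
ES multiplier = φ(z)/(1−α) = 0.058441/0.025 = 2.338.
ES = 13.103% × 2.338 = 30.635%; on $12,000,000: $3,676,200.

$3,676,000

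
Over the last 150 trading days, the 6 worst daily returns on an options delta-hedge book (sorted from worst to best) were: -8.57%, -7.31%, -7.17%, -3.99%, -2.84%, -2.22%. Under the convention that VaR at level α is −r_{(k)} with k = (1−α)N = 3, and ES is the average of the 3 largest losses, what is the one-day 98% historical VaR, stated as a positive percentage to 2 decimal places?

k = 3; the 3rd lowest return is -7.17%, so VaR = 7.17%.

7.17%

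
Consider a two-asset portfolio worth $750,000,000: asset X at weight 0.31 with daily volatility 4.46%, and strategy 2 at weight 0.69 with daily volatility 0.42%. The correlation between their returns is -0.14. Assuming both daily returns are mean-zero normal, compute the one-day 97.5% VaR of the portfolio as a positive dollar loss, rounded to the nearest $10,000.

σ_p² = 0.31²·4.46² + 0.69²·0.42² + 2·-0.14·0.31·0.69·4.46·0.42 = 1.8834 (%²).
σ_p = √1.8834 = 1.372%.
At 97.5%, z = 1.960.
VaR = 1.960 × 1.372% = 2.689%; on $750,000,000 that is $20,167,500.

$20,170,000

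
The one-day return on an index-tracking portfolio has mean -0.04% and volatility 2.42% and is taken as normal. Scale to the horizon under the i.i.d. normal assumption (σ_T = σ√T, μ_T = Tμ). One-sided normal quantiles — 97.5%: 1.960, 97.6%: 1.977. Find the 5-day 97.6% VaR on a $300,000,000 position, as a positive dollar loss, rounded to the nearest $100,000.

σ_{5d} = 2.42% × √5 = 5.411%; μ_{5d} = 5 × -0.04% = -0.200%.
VaR = −(-0.200%) + 1.977 × 5.411% = 10.898%.
On $300,000,000: 0.10898 × $300,000,000 = $32,694,000.

$32,700,000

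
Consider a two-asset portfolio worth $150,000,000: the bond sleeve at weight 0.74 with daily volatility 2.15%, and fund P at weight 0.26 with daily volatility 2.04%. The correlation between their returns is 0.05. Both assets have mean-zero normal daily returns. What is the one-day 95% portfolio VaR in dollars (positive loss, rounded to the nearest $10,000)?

$4,200,000

σ_p² = 0.74²·2.15² + 0.26²·2.04² + 2·0.05·0.74·0.26·2.15·2.04 = 2.8970 (%²).
σ_p = √2.8970 = 1.702%.
At 95%, z = 1.645.
VaR = 1.645 × 1.702% = 2.800%; on $150,000,000 that is $4,200,000.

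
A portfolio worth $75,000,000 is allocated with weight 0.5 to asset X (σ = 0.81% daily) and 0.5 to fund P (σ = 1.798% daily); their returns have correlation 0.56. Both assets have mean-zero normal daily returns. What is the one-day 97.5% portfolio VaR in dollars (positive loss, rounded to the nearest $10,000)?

σ_p² = 0.5²·0.81² + 0.5²·1.798² + 2·0.56·0.5·0.5·0.81·1.798 = 1.3800 (%²).
σ_p = √1.3800 = 1.175%.
At 97.5%, z = 1.960.
VaR = 1.960 × 1.175% = 2.303%; on $75,000,000 that is $1,727,250.

$1,730,000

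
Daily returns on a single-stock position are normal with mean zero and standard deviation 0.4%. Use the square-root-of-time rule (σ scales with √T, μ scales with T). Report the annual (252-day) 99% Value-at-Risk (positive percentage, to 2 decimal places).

At 99%, z = 2.326.
σ_{252d} = 0.4% × √252 = 6.350%.
VaR = 2.326 × 6.350% = 14.770%.

14.77%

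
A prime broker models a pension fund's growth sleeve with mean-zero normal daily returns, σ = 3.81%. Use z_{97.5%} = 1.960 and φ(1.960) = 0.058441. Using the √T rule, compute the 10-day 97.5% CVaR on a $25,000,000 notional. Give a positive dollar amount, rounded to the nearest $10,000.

$7,040,000

σ_{10d} = 3.81% × √10 = 12.048%.
ES multiplier = φ(z)/(1−α) = 0.058441/0.025 = 2.338.
ES = 12.048% × 2.338 = 28.168%; on $25,000,000: $7,042,000.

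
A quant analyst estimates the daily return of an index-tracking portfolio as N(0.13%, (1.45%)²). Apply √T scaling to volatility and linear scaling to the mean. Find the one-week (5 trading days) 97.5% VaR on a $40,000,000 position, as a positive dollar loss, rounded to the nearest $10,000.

At 97.5%, z = 1.960.
σ_{5d} = 1.45% × √5 = 3.242%; μ_{5d} = 5 × 0.13% = 0.650%.
VaR = −(0.650%) + 1.960 × 3.242% = 5.704%.
On $40,000,000: 0.05704 × $40,000,000 = $2,281,600.

$2,280,000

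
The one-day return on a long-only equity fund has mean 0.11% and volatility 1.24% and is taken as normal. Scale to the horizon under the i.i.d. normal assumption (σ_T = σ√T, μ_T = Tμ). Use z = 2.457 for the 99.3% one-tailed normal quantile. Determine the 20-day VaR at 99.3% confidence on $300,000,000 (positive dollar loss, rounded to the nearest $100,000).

σ_{20d} = 1.24% × √20 = 5.545%; μ_{20d} = 20 × 0.11% = 2.200%.
VaR = −(2.200%) + 2.457 × 5.545% = 11.424%.
On $300,000,000: 0.11424 × $300,000,000 = $34,272,000.

$34,300,000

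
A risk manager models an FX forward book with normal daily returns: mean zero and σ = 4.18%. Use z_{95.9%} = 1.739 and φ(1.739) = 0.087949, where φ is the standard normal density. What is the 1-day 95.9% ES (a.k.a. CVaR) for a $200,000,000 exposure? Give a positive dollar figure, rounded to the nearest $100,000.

$17,900,000

Tail multiplier: φ(z)/(1−α) = 0.087949 / 0.041 = 2.145.
ES = 4.18% × 2.145 = 8.966%.
On $200,000,000: 0.08966 × $200,000,000 = $17,932,000.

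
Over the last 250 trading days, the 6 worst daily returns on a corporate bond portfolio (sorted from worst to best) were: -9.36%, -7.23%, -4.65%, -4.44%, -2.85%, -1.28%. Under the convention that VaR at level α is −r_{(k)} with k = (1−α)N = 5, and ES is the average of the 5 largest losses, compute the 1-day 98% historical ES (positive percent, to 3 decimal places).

The 5 worst returns sum to -28.53%.
ES = −(-28.53%) / 5 = 5.706%.

5.706%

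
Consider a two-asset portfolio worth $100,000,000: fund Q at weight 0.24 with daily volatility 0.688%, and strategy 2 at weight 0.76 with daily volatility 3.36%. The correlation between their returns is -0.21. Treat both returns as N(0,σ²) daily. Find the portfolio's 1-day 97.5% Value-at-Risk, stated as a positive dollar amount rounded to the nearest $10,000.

σ_p² = 0.24²·0.688² + 0.76²·3.36² + 2·-0.21·0.24·0.76·0.688·3.36 = 6.3710 (%²).
σ_p = √6.3710 = 2.524%.
At 97.5%, z = 1.960.
VaR = 1.960 × 2.524% = 4.947%; on $100,000,000 that is $4,947,000.

$4,950,000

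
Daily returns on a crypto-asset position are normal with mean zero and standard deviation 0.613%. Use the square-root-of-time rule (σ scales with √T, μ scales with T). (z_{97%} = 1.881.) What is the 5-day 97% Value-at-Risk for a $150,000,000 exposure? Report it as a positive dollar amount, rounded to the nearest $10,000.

σ_{5d} = 0.613% × √5 = 1.371%.
VaR = 1.881 × 1.371% = 2.579%.
On $150,000,000: 0.02579 × $150,000,000 = $3,868,500.

$3,870,000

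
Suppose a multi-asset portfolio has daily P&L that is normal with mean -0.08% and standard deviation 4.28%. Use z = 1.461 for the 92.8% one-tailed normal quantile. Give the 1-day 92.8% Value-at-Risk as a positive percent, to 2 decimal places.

6.33%

VaR = −μ + z·σ = −(-0.08%) + 1.461 × 4.28% = 6.333%.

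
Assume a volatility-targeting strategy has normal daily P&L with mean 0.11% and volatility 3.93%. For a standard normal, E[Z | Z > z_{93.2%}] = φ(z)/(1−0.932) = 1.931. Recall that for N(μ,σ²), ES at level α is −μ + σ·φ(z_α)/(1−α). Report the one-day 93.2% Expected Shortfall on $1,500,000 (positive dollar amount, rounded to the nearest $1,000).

ES = −(0.11%) + 3.93% × 1.931 = 7.479%.
On $1,500,000: 0.07479 × $1,500,000 = $112,185.

$112,000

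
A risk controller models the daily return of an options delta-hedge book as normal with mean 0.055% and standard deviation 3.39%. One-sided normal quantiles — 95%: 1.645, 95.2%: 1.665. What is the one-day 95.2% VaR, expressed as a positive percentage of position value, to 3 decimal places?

5.589%

VaR = −μ + z·σ = −(0.055%) + 1.665 × 3.39% = 5.589%.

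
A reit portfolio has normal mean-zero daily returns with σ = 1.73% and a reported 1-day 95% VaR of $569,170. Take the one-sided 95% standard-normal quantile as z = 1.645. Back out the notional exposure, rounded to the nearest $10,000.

VaR as a fraction of value: z·σ = 1.645 × 1.73% = 2.84585%.
Position = $569,170 / 0.0284585 = $20,000,000.

$20,000,000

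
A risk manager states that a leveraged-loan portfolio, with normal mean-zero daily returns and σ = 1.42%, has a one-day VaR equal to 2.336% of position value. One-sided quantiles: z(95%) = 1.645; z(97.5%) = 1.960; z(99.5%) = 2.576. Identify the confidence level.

Implied z = VaR/σ = 2.336 / 1.42 = 1.645.
This matches z(95%) = 1.645.

95%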